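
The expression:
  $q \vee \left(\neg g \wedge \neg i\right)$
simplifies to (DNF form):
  $q \vee \left(\neg g \wedge \neg i\right)$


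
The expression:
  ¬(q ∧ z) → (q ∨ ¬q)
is always true.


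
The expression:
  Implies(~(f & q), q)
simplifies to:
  q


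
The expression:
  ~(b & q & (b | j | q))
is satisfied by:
  {q: False, b: False}
  {b: True, q: False}
  {q: True, b: False}


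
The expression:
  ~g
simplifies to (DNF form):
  ~g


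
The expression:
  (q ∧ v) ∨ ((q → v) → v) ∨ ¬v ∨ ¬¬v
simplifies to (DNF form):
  True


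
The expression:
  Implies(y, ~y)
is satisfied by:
  {y: False}


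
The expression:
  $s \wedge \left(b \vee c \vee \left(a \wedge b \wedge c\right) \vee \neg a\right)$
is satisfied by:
  {b: True, c: True, s: True, a: False}
  {b: True, s: True, c: False, a: False}
  {c: True, s: True, b: False, a: False}
  {s: True, b: False, c: False, a: False}
  {a: True, b: True, s: True, c: True}
  {a: True, b: True, s: True, c: False}
  {a: True, s: True, c: True, b: False}


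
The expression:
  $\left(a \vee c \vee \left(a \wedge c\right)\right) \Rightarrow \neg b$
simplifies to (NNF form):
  $\left(\neg a \wedge \neg c\right) \vee \neg b$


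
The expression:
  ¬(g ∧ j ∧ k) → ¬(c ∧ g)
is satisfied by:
  {j: True, k: True, g: False, c: False}
  {j: True, k: False, g: False, c: False}
  {k: True, j: False, g: False, c: False}
  {j: False, k: False, g: False, c: False}
  {j: True, c: True, k: True, g: False}
  {j: True, c: True, k: False, g: False}
  {c: True, k: True, j: False, g: False}
  {c: True, j: False, k: False, g: False}
  {j: True, g: True, k: True, c: False}
  {j: True, g: True, k: False, c: False}
  {g: True, k: True, j: False, c: False}
  {g: True, j: False, k: False, c: False}
  {j: True, c: True, g: True, k: True}


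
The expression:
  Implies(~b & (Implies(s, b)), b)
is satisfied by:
  {b: True, s: True}
  {b: True, s: False}
  {s: True, b: False}


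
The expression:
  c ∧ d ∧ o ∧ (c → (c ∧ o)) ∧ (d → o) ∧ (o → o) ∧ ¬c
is never true.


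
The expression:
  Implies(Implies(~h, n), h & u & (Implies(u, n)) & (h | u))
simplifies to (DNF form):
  (n & ~n) | (h & n & u) | (~h & ~n) | (h & n & ~n) | (h & u & ~h) | (n & u & ~n) | (h & ~h & ~n) | (u & ~h & ~n)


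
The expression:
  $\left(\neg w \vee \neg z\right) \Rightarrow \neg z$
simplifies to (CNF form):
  $w \vee \neg z$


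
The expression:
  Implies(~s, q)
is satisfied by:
  {q: True, s: True}
  {q: True, s: False}
  {s: True, q: False}


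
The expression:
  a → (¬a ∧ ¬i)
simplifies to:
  ¬a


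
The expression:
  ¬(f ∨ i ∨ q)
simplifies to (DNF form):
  ¬f ∧ ¬i ∧ ¬q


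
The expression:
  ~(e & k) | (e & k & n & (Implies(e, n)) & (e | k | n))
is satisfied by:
  {n: True, k: False, e: False}
  {k: False, e: False, n: False}
  {e: True, n: True, k: False}
  {e: True, k: False, n: False}
  {n: True, k: True, e: False}
  {k: True, n: False, e: False}
  {e: True, k: True, n: True}


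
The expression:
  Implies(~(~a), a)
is always true.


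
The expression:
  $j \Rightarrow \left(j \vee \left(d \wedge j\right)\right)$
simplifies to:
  $\text{True}$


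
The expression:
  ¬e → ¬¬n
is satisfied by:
  {n: True, e: True}
  {n: True, e: False}
  {e: True, n: False}


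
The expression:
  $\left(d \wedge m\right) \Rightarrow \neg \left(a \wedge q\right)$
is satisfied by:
  {m: False, q: False, d: False, a: False}
  {a: True, m: False, q: False, d: False}
  {d: True, m: False, q: False, a: False}
  {a: True, d: True, m: False, q: False}
  {q: True, a: False, m: False, d: False}
  {a: True, q: True, m: False, d: False}
  {d: True, q: True, a: False, m: False}
  {a: True, d: True, q: True, m: False}
  {m: True, d: False, q: False, a: False}
  {a: True, m: True, d: False, q: False}
  {d: True, m: True, a: False, q: False}
  {a: True, d: True, m: True, q: False}
  {q: True, m: True, d: False, a: False}
  {a: True, q: True, m: True, d: False}
  {d: True, q: True, m: True, a: False}


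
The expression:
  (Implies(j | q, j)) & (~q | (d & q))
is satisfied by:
  {j: True, d: True, q: False}
  {j: True, d: False, q: False}
  {d: True, j: False, q: False}
  {j: False, d: False, q: False}
  {q: True, j: True, d: True}


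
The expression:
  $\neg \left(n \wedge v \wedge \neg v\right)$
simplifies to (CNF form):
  $\text{True}$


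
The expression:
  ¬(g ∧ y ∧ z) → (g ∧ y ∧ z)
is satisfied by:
  {z: True, g: True, y: True}


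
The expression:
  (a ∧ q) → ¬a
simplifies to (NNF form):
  ¬a ∨ ¬q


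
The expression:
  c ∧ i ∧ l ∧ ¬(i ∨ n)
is never true.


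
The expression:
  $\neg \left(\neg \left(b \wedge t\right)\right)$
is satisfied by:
  {t: True, b: True}


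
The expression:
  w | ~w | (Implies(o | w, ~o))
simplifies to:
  True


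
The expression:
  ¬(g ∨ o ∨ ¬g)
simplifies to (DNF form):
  False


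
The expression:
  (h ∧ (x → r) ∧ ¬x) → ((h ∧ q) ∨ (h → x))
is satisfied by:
  {x: True, q: True, h: False}
  {x: True, h: False, q: False}
  {q: True, h: False, x: False}
  {q: False, h: False, x: False}
  {x: True, q: True, h: True}
  {x: True, h: True, q: False}
  {q: True, h: True, x: False}


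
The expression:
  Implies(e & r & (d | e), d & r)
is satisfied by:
  {d: True, e: False, r: False}
  {e: False, r: False, d: False}
  {r: True, d: True, e: False}
  {r: True, e: False, d: False}
  {d: True, e: True, r: False}
  {e: True, d: False, r: False}
  {r: True, e: True, d: True}


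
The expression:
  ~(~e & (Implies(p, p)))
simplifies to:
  e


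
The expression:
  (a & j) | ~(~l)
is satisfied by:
  {l: True, j: True, a: True}
  {l: True, j: True, a: False}
  {l: True, a: True, j: False}
  {l: True, a: False, j: False}
  {j: True, a: True, l: False}


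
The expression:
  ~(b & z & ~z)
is always true.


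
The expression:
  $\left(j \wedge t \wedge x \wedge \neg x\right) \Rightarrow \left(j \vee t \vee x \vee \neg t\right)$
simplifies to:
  $\text{True}$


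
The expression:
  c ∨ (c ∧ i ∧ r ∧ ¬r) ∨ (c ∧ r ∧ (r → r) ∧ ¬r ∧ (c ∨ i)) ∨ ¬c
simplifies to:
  True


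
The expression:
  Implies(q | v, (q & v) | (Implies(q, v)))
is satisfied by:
  {v: True, q: False}
  {q: False, v: False}
  {q: True, v: True}


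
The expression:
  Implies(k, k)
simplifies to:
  True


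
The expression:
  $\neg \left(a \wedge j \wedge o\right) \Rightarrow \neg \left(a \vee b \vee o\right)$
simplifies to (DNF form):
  $\left(a \wedge j \wedge o\right) \vee \left(a \wedge j \wedge \neg a\right) \vee \left(a \wedge o \wedge \neg o\right) \vee \left(a \wedge \neg a \wedge \neg o\right) \vee \left(o \wedge \neg b \wedge \neg o\right) \vee \left(\neg a \wedge \neg b \wedge \neg o\right) \vee \left(a \wedge j \wedge o \wedge \neg b\right) \vee \left(a \wedge j \wedge o \wedge \neg o\right) \vee \left(a \wedge j \wedge \neg a \wedge \neg b\right) \vee \left(a \wedge j \wedge \neg a \wedge \neg o\right) \vee \left(a \wedge o \wedge \neg b \wedge \neg o\right) \vee \left(a \wedge \neg a \wedge \neg b \wedge \neg o\right) \vee \left(j \wedge o \wedge \neg b \wedge \neg o\right) \vee \left(j \wedge \neg a \wedge \neg b \wedge \neg o\right)$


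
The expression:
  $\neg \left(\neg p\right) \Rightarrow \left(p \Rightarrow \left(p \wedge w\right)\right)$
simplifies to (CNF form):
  $w \vee \neg p$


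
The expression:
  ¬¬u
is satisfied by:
  {u: True}


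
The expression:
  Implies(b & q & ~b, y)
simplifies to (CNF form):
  True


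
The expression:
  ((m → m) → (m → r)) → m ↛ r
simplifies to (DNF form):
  m ∧ ¬r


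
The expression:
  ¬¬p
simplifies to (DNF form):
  p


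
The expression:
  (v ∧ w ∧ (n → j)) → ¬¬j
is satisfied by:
  {j: True, n: True, w: False, v: False}
  {j: True, w: False, v: False, n: False}
  {n: True, w: False, v: False, j: False}
  {n: False, w: False, v: False, j: False}
  {j: True, v: True, n: True, w: False}
  {j: True, v: True, n: False, w: False}
  {v: True, n: True, j: False, w: False}
  {v: True, j: False, w: False, n: False}
  {n: True, j: True, w: True, v: False}
  {j: True, w: True, n: False, v: False}
  {n: True, w: True, j: False, v: False}
  {w: True, j: False, v: False, n: False}
  {j: True, v: True, w: True, n: True}
  {j: True, v: True, w: True, n: False}
  {v: True, w: True, n: True, j: False}


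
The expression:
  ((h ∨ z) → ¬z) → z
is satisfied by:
  {z: True}


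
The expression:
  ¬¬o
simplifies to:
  o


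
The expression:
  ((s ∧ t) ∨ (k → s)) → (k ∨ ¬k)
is always true.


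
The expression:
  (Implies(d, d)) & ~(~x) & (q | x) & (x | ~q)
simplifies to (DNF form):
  x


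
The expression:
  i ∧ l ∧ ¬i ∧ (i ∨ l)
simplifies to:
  False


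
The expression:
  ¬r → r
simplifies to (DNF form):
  r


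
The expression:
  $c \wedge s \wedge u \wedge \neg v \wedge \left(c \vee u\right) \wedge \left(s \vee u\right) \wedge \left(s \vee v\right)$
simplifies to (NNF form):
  $c \wedge s \wedge u \wedge \neg v$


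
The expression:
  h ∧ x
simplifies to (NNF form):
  h ∧ x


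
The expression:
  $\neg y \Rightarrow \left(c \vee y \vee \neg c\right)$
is always true.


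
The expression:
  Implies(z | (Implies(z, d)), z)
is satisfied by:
  {z: True}


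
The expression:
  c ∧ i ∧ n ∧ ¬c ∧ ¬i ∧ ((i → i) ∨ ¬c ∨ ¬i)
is never true.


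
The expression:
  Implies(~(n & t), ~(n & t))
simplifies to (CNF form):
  True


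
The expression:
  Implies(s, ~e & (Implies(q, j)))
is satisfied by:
  {j: True, q: False, s: False, e: False}
  {e: False, q: False, j: False, s: False}
  {j: True, q: True, e: False, s: False}
  {q: True, e: False, j: False, s: False}
  {e: True, j: True, q: False, s: False}
  {e: True, q: False, j: False, s: False}
  {e: True, j: True, q: True, s: False}
  {e: True, q: True, j: False, s: False}
  {s: True, j: True, e: False, q: False}
  {s: True, e: False, q: False, j: False}
  {s: True, j: True, q: True, e: False}


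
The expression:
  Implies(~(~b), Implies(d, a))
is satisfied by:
  {a: True, d: False, b: False}
  {d: False, b: False, a: False}
  {a: True, b: True, d: False}
  {b: True, d: False, a: False}
  {a: True, d: True, b: False}
  {d: True, a: False, b: False}
  {a: True, b: True, d: True}


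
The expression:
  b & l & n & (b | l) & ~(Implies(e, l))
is never true.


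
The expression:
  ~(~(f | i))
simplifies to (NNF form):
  f | i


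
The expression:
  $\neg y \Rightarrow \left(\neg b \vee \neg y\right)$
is always true.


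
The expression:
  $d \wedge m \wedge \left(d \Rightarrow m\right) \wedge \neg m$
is never true.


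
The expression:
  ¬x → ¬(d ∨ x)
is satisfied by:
  {x: True, d: False}
  {d: False, x: False}
  {d: True, x: True}


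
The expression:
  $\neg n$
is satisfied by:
  {n: False}


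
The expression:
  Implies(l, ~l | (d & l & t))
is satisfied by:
  {t: True, d: True, l: False}
  {t: True, d: False, l: False}
  {d: True, t: False, l: False}
  {t: False, d: False, l: False}
  {t: True, l: True, d: True}


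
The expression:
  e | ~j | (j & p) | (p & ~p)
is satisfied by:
  {e: True, p: True, j: False}
  {e: True, p: False, j: False}
  {p: True, e: False, j: False}
  {e: False, p: False, j: False}
  {j: True, e: True, p: True}
  {j: True, e: True, p: False}
  {j: True, p: True, e: False}


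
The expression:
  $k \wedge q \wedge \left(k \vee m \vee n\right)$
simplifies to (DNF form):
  $k \wedge q$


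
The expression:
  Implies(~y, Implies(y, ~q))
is always true.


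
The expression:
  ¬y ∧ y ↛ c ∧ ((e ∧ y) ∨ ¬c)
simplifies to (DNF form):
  False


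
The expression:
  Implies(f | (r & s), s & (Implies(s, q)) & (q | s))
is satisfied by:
  {q: True, r: False, f: False, s: False}
  {q: False, r: False, f: False, s: False}
  {s: True, q: True, r: False, f: False}
  {s: True, q: False, r: False, f: False}
  {r: True, q: True, s: False, f: False}
  {r: True, q: False, s: False, f: False}
  {r: True, s: True, q: True, f: False}
  {f: True, s: True, q: True, r: False}
  {f: True, s: True, r: True, q: True}


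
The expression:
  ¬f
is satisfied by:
  {f: False}


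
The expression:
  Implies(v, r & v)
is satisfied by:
  {r: True, v: False}
  {v: False, r: False}
  {v: True, r: True}


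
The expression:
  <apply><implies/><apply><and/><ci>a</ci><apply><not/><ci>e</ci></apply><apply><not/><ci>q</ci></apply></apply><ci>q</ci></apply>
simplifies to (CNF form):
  <apply><or/><ci>e</ci><ci>q</ci><apply><not/><ci>a</ci></apply></apply>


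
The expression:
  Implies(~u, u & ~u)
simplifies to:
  u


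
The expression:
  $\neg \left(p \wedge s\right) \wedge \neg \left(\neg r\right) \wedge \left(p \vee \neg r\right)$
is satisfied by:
  {p: True, r: True, s: False}


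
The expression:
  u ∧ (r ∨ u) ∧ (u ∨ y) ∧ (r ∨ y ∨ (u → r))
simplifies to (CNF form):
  u ∧ (r ∨ y)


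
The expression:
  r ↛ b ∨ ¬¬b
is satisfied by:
  {r: True, b: True}
  {r: True, b: False}
  {b: True, r: False}


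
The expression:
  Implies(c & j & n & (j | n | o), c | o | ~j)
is always true.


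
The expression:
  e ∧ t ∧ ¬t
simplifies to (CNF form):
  False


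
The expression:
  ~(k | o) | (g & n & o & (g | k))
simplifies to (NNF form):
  (g | ~o) & (n | ~o) & (o | ~k)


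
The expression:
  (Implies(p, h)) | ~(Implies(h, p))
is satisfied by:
  {h: True, p: False}
  {p: False, h: False}
  {p: True, h: True}


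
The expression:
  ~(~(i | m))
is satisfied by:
  {i: True, m: True}
  {i: True, m: False}
  {m: True, i: False}


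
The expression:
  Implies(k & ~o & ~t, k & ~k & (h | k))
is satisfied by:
  {t: True, o: True, k: False}
  {t: True, o: False, k: False}
  {o: True, t: False, k: False}
  {t: False, o: False, k: False}
  {t: True, k: True, o: True}
  {t: True, k: True, o: False}
  {k: True, o: True, t: False}


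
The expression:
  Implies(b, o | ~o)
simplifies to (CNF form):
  True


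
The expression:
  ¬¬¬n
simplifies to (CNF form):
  ¬n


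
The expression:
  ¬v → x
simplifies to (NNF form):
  v ∨ x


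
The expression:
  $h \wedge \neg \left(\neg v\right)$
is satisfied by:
  {h: True, v: True}


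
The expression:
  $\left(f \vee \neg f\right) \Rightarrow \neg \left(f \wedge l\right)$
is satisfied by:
  {l: False, f: False}
  {f: True, l: False}
  {l: True, f: False}


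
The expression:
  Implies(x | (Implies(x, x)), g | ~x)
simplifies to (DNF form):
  g | ~x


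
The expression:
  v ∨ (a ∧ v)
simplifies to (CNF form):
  v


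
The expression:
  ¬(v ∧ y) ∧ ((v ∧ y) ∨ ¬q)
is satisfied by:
  {q: False, v: False, y: False}
  {y: True, q: False, v: False}
  {v: True, q: False, y: False}


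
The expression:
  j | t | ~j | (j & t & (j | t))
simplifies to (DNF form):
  True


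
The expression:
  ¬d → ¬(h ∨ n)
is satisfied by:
  {d: True, n: False, h: False}
  {d: True, h: True, n: False}
  {d: True, n: True, h: False}
  {d: True, h: True, n: True}
  {h: False, n: False, d: False}


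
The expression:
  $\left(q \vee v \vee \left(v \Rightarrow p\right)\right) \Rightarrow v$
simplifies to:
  $v$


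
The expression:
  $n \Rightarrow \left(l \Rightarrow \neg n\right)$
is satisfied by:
  {l: False, n: False}
  {n: True, l: False}
  {l: True, n: False}


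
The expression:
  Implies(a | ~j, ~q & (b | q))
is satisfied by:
  {b: True, j: True, q: False, a: False}
  {b: True, j: False, q: False, a: False}
  {j: True, b: False, q: False, a: False}
  {b: True, a: True, j: True, q: False}
  {b: True, a: True, j: False, q: False}
  {b: True, q: True, j: True, a: False}
  {q: True, j: True, a: False, b: False}


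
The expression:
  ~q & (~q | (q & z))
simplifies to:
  ~q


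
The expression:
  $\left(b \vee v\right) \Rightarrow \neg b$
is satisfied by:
  {b: False}


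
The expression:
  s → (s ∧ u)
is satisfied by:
  {u: True, s: False}
  {s: False, u: False}
  {s: True, u: True}


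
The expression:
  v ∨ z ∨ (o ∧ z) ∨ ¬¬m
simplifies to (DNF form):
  m ∨ v ∨ z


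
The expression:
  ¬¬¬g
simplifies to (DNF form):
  ¬g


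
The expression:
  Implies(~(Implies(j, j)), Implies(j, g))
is always true.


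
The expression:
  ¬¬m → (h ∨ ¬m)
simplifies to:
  h ∨ ¬m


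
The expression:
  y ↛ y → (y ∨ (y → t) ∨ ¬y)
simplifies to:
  True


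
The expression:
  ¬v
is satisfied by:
  {v: False}


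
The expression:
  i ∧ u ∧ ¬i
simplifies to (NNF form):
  False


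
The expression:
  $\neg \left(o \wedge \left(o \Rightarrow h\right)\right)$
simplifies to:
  $\neg h \vee \neg o$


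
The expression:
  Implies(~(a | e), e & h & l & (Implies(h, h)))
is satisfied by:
  {a: True, e: True}
  {a: True, e: False}
  {e: True, a: False}


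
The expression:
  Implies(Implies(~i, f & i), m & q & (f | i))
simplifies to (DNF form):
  ~i | (m & q)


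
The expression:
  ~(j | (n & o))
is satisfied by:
  {o: False, j: False, n: False}
  {n: True, o: False, j: False}
  {o: True, n: False, j: False}


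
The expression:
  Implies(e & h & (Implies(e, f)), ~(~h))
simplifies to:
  True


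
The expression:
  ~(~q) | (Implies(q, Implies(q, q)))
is always true.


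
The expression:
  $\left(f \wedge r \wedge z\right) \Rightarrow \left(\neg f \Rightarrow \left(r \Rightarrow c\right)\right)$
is always true.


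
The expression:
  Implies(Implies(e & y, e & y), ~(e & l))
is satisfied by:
  {l: False, e: False}
  {e: True, l: False}
  {l: True, e: False}


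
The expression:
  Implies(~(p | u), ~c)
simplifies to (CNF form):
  p | u | ~c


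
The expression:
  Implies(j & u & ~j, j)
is always true.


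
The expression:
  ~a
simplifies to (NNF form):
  ~a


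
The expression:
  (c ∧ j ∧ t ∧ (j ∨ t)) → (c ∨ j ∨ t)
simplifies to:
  True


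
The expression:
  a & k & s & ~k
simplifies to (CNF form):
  False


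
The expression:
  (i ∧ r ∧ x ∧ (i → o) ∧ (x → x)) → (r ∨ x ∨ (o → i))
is always true.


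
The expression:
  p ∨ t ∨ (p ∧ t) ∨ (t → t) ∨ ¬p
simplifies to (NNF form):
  True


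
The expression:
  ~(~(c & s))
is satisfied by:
  {c: True, s: True}


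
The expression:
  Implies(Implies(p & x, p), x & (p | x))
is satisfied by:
  {x: True}


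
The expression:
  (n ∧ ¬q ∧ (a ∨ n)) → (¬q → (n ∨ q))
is always true.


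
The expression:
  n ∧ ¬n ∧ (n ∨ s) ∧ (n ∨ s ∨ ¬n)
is never true.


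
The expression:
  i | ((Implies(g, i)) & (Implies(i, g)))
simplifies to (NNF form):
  i | ~g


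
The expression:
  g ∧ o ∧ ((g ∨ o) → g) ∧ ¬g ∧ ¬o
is never true.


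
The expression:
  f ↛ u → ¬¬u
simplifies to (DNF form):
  u ∨ ¬f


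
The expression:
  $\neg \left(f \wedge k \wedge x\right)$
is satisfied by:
  {k: False, x: False, f: False}
  {f: True, k: False, x: False}
  {x: True, k: False, f: False}
  {f: True, x: True, k: False}
  {k: True, f: False, x: False}
  {f: True, k: True, x: False}
  {x: True, k: True, f: False}


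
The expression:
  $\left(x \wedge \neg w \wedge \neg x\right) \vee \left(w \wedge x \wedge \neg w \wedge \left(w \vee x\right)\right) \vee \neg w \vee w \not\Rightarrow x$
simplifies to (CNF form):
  $\neg w \vee \neg x$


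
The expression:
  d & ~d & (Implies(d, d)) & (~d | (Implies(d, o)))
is never true.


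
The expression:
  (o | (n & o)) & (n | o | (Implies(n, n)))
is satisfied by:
  {o: True}


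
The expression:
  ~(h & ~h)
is always true.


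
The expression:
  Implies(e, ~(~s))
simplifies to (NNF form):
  s | ~e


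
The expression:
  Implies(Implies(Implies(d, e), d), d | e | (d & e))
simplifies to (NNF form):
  True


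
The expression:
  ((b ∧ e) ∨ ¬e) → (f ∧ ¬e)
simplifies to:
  (e ∧ ¬b) ∨ (f ∧ ¬e)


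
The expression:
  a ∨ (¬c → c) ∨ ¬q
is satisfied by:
  {a: True, c: True, q: False}
  {a: True, c: False, q: False}
  {c: True, a: False, q: False}
  {a: False, c: False, q: False}
  {a: True, q: True, c: True}
  {a: True, q: True, c: False}
  {q: True, c: True, a: False}


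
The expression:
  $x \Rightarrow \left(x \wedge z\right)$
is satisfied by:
  {z: True, x: False}
  {x: False, z: False}
  {x: True, z: True}


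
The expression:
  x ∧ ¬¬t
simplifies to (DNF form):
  t ∧ x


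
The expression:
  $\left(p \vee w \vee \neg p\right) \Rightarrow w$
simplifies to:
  $w$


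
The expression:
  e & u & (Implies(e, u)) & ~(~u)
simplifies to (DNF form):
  e & u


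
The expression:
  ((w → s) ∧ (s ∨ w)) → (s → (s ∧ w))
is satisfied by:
  {w: True, s: False}
  {s: False, w: False}
  {s: True, w: True}


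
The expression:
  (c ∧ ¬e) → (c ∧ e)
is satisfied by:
  {e: True, c: False}
  {c: False, e: False}
  {c: True, e: True}


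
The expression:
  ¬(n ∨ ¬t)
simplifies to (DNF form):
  t ∧ ¬n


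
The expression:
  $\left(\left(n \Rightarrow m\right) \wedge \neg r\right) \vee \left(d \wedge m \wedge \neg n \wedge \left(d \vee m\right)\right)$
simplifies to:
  $\left(d \vee \neg r\right) \wedge \left(m \vee \neg n\right) \wedge \left(m \vee \neg r\right) \wedge \left(\neg n \vee \neg r\right)$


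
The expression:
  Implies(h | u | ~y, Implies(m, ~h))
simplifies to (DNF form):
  ~h | ~m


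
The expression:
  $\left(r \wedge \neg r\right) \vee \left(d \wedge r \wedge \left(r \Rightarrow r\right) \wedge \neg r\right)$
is never true.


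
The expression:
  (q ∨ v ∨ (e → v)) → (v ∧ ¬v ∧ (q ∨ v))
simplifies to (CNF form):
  e ∧ ¬q ∧ ¬v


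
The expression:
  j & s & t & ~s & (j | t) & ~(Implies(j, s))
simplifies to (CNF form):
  False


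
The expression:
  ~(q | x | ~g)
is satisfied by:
  {g: True, q: False, x: False}


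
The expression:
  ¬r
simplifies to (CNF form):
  ¬r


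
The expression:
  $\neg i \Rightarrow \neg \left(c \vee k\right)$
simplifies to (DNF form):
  $i \vee \left(\neg c \wedge \neg k\right)$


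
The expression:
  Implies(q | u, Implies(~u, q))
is always true.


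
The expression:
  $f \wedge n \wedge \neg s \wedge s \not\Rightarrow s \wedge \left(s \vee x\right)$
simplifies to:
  $\text{False}$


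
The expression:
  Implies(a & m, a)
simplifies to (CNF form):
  True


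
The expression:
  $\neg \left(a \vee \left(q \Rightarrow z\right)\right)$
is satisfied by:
  {q: True, z: False, a: False}


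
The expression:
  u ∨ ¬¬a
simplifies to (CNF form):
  a ∨ u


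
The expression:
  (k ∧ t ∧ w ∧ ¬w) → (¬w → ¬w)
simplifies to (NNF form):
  True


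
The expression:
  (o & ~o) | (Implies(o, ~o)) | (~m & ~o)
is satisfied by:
  {o: False}


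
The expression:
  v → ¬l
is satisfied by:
  {l: False, v: False}
  {v: True, l: False}
  {l: True, v: False}


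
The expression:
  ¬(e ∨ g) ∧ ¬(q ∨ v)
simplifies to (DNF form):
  ¬e ∧ ¬g ∧ ¬q ∧ ¬v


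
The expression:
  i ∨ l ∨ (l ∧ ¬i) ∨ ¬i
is always true.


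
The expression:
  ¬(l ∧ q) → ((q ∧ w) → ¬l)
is always true.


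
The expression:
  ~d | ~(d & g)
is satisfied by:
  {g: False, d: False}
  {d: True, g: False}
  {g: True, d: False}


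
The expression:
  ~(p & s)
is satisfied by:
  {s: False, p: False}
  {p: True, s: False}
  {s: True, p: False}


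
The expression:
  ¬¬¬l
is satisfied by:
  {l: False}


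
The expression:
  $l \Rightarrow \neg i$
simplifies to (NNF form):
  $\neg i \vee \neg l$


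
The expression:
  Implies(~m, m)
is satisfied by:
  {m: True}


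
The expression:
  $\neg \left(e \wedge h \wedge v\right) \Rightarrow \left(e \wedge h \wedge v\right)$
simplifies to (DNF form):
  $e \wedge h \wedge v$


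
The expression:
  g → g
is always true.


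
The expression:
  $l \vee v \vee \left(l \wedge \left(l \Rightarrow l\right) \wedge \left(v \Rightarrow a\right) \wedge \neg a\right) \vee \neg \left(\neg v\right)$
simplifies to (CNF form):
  $l \vee v$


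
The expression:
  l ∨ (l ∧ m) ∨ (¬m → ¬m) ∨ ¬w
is always true.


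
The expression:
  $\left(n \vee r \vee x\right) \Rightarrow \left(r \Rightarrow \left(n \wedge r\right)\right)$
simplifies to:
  $n \vee \neg r$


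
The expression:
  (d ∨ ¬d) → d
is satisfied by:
  {d: True}


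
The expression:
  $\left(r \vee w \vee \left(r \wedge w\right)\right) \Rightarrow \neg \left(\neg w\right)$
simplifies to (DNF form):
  $w \vee \neg r$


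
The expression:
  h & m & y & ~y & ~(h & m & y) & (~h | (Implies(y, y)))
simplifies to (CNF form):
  False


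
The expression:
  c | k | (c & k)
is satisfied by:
  {k: True, c: True}
  {k: True, c: False}
  {c: True, k: False}


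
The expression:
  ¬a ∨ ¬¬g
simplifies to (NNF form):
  g ∨ ¬a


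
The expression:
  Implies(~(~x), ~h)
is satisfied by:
  {h: False, x: False}
  {x: True, h: False}
  {h: True, x: False}


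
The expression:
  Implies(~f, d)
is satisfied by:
  {d: True, f: True}
  {d: True, f: False}
  {f: True, d: False}


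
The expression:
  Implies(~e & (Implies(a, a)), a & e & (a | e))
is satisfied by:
  {e: True}


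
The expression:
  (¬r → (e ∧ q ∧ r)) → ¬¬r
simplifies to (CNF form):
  True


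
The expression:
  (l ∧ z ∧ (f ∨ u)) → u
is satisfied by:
  {u: True, l: False, z: False, f: False}
  {f: False, l: False, u: False, z: False}
  {f: True, u: True, l: False, z: False}
  {f: True, l: False, u: False, z: False}
  {z: True, u: True, f: False, l: False}
  {z: True, f: False, l: False, u: False}
  {z: True, f: True, u: True, l: False}
  {z: True, f: True, l: False, u: False}
  {u: True, l: True, z: False, f: False}
  {l: True, z: False, u: False, f: False}
  {f: True, l: True, u: True, z: False}
  {f: True, l: True, z: False, u: False}
  {u: True, l: True, z: True, f: False}
  {l: True, z: True, f: False, u: False}
  {f: True, l: True, z: True, u: True}


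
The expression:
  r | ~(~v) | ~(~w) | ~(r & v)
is always true.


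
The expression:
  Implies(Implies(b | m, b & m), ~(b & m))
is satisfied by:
  {m: False, b: False}
  {b: True, m: False}
  {m: True, b: False}


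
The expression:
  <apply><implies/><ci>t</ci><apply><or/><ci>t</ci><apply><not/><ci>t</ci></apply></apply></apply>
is always true.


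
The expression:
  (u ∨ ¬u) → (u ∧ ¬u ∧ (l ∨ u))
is never true.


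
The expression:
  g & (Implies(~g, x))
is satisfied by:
  {g: True}


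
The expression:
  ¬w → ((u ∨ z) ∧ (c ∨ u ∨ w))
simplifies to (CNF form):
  (c ∨ u ∨ w) ∧ (u ∨ w ∨ z)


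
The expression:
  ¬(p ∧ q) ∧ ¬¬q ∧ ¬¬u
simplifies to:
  q ∧ u ∧ ¬p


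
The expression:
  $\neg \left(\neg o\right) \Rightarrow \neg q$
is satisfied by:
  {o: False, q: False}
  {q: True, o: False}
  {o: True, q: False}


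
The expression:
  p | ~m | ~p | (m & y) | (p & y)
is always true.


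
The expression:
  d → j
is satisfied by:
  {j: True, d: False}
  {d: False, j: False}
  {d: True, j: True}


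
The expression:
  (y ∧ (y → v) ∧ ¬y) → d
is always true.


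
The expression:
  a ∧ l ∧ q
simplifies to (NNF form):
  a ∧ l ∧ q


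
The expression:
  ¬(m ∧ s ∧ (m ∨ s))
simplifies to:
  ¬m ∨ ¬s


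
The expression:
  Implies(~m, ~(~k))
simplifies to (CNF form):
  k | m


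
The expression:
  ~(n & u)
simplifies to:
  ~n | ~u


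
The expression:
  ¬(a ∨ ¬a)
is never true.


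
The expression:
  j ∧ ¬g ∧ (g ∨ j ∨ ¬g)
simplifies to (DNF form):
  j ∧ ¬g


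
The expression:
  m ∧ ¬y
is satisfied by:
  {m: True, y: False}


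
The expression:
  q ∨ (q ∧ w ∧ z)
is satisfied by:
  {q: True}


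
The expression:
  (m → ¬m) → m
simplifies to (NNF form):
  m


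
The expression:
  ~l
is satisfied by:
  {l: False}


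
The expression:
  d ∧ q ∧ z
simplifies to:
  d ∧ q ∧ z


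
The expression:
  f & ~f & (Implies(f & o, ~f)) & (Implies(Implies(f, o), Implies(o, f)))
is never true.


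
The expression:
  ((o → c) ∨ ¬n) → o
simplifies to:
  o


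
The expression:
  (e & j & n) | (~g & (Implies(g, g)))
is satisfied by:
  {n: True, e: True, j: True, g: False}
  {n: True, e: True, j: False, g: False}
  {n: True, j: True, e: False, g: False}
  {n: True, j: False, e: False, g: False}
  {e: True, j: True, n: False, g: False}
  {e: True, n: False, j: False, g: False}
  {e: False, j: True, n: False, g: False}
  {e: False, n: False, j: False, g: False}
  {n: True, g: True, e: True, j: True}


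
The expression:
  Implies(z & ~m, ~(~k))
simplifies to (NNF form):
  k | m | ~z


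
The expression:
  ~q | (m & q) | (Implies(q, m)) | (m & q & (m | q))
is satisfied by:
  {m: True, q: False}
  {q: False, m: False}
  {q: True, m: True}


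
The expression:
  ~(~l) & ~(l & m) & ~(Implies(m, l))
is never true.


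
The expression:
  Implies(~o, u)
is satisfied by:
  {o: True, u: True}
  {o: True, u: False}
  {u: True, o: False}


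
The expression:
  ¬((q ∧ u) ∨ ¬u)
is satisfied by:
  {u: True, q: False}


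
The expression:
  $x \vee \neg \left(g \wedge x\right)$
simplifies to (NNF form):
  $\text{True}$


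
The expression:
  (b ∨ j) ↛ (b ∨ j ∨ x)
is never true.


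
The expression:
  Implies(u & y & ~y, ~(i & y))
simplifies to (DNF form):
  True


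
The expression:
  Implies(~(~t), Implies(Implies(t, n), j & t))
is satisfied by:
  {j: True, t: False, n: False}
  {j: False, t: False, n: False}
  {n: True, j: True, t: False}
  {n: True, j: False, t: False}
  {t: True, j: True, n: False}
  {t: True, j: False, n: False}
  {t: True, n: True, j: True}


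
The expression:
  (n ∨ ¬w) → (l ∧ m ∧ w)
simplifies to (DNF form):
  (w ∧ ¬n) ∨ (l ∧ m ∧ w) ∨ (l ∧ w ∧ ¬n) ∨ (m ∧ w ∧ ¬n)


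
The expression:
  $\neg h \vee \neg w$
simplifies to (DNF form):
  $\neg h \vee \neg w$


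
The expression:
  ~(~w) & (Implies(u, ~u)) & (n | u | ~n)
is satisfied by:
  {w: True, u: False}


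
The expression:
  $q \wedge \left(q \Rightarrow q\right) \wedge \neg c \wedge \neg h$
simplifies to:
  $q \wedge \neg c \wedge \neg h$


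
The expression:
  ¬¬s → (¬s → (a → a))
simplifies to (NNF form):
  True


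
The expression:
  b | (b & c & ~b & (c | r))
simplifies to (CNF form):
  b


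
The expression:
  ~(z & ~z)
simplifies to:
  True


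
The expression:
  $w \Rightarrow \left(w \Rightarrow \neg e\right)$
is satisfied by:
  {w: False, e: False}
  {e: True, w: False}
  {w: True, e: False}


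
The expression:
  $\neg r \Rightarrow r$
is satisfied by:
  {r: True}


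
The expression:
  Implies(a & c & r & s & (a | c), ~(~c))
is always true.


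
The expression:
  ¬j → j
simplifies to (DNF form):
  j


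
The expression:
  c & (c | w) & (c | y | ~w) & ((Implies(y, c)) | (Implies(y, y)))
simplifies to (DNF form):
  c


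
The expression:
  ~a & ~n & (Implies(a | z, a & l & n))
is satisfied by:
  {n: False, z: False, a: False}


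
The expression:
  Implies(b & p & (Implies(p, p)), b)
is always true.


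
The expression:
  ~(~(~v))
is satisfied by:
  {v: False}


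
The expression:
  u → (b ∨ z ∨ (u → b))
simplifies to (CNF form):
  b ∨ z ∨ ¬u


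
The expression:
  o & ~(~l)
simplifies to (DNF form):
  l & o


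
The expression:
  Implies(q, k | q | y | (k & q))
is always true.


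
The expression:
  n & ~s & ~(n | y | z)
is never true.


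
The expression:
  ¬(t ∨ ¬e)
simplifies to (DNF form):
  e ∧ ¬t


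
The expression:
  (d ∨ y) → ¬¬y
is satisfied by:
  {y: True, d: False}
  {d: False, y: False}
  {d: True, y: True}


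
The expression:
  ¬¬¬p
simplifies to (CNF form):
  ¬p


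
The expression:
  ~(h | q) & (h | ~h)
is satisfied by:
  {q: False, h: False}


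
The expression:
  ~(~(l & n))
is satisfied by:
  {n: True, l: True}


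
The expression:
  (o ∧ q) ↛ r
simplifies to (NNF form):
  o ∧ q ∧ ¬r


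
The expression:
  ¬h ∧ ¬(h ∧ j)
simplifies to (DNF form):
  ¬h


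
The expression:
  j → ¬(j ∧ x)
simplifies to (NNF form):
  ¬j ∨ ¬x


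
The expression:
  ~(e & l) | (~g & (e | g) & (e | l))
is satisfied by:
  {l: False, e: False, g: False}
  {g: True, l: False, e: False}
  {e: True, l: False, g: False}
  {g: True, e: True, l: False}
  {l: True, g: False, e: False}
  {g: True, l: True, e: False}
  {e: True, l: True, g: False}


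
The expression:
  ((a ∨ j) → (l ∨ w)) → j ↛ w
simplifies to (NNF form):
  ¬w ∧ (a ∨ j) ∧ (j ∨ ¬l)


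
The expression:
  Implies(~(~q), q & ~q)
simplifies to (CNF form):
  ~q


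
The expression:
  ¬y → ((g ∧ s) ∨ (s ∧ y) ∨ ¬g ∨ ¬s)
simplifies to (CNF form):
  True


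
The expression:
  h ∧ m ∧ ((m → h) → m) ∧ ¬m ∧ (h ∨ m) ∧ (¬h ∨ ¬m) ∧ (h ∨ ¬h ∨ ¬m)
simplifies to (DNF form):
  False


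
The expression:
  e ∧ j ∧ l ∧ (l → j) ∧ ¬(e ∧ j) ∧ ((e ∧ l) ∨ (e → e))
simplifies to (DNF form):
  False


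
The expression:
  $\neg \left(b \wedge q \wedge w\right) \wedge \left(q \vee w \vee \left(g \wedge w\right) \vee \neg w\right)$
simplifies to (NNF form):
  $\neg b \vee \neg q \vee \neg w$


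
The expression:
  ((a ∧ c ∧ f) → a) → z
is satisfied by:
  {z: True}


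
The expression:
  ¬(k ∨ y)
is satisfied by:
  {y: False, k: False}


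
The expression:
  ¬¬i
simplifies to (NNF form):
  i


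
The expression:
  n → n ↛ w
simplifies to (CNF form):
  ¬n ∨ ¬w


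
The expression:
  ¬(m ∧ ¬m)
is always true.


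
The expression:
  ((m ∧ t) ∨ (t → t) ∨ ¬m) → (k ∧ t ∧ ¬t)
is never true.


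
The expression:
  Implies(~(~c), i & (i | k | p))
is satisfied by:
  {i: True, c: False}
  {c: False, i: False}
  {c: True, i: True}


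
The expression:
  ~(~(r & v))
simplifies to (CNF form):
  r & v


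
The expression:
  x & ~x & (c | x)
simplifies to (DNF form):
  False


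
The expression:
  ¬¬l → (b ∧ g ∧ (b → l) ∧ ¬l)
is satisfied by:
  {l: False}


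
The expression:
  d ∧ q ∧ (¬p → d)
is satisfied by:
  {d: True, q: True}


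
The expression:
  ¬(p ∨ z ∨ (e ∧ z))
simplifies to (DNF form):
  ¬p ∧ ¬z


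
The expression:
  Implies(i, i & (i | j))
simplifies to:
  True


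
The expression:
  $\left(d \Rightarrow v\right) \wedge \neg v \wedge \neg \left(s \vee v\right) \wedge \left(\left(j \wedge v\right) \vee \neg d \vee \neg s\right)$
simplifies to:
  $\neg d \wedge \neg s \wedge \neg v$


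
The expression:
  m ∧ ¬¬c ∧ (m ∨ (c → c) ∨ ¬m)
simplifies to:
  c ∧ m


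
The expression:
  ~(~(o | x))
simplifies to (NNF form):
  o | x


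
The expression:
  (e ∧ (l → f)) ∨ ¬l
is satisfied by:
  {f: True, e: True, l: False}
  {f: True, e: False, l: False}
  {e: True, f: False, l: False}
  {f: False, e: False, l: False}
  {f: True, l: True, e: True}


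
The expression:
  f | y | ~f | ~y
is always true.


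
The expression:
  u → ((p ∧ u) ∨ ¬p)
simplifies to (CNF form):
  True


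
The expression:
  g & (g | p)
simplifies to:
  g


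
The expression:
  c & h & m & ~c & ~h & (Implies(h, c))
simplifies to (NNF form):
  False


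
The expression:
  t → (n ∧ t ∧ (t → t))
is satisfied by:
  {n: True, t: False}
  {t: False, n: False}
  {t: True, n: True}


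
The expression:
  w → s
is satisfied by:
  {s: True, w: False}
  {w: False, s: False}
  {w: True, s: True}


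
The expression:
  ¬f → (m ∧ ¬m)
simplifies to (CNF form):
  f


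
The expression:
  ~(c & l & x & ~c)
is always true.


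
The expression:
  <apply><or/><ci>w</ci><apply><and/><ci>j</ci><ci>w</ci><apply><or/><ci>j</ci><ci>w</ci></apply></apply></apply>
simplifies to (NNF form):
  <ci>w</ci>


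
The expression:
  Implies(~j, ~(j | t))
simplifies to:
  j | ~t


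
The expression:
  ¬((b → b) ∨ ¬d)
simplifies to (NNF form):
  False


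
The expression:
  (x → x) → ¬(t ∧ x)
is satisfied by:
  {t: False, x: False}
  {x: True, t: False}
  {t: True, x: False}


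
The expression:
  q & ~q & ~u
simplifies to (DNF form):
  False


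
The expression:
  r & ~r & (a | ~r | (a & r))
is never true.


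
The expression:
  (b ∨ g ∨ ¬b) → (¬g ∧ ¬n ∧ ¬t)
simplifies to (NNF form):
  ¬g ∧ ¬n ∧ ¬t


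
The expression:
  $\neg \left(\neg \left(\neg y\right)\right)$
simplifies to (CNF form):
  $\neg y$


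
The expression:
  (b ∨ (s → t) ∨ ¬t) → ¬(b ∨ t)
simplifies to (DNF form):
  ¬b ∧ ¬t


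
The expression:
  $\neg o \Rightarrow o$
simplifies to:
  $o$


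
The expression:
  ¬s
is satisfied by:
  {s: False}


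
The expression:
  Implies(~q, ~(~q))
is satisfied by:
  {q: True}


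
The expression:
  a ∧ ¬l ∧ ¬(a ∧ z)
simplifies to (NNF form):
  a ∧ ¬l ∧ ¬z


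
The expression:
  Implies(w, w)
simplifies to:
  True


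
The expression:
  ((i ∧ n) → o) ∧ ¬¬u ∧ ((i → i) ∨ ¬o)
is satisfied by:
  {u: True, o: True, n: False, i: False}
  {u: True, o: False, n: False, i: False}
  {u: True, i: True, o: True, n: False}
  {u: True, i: True, o: False, n: False}
  {u: True, n: True, o: True, i: False}
  {u: True, n: True, o: False, i: False}
  {u: True, n: True, i: True, o: True}


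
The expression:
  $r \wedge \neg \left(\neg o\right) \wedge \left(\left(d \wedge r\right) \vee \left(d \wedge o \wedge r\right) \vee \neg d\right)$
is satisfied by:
  {r: True, o: True}


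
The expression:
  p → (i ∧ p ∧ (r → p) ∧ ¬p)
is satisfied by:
  {p: False}


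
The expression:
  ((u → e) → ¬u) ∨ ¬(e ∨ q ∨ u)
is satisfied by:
  {u: False, e: False}
  {e: True, u: False}
  {u: True, e: False}


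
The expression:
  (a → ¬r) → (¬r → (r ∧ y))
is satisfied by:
  {r: True}


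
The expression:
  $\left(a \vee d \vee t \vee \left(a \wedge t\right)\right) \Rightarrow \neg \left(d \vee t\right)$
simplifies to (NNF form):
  $\neg d \wedge \neg t$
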